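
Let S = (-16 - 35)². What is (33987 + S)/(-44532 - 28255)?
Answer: -36588/72787 ≈ -0.50267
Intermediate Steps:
S = 2601 (S = (-51)² = 2601)
(33987 + S)/(-44532 - 28255) = (33987 + 2601)/(-44532 - 28255) = 36588/(-72787) = 36588*(-1/72787) = -36588/72787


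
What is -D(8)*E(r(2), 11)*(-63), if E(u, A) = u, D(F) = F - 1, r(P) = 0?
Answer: 0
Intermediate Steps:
D(F) = -1 + F
-D(8)*E(r(2), 11)*(-63) = -(-1 + 8)*0*(-63) = -7*0*(-63) = -0*(-63) = -1*0 = 0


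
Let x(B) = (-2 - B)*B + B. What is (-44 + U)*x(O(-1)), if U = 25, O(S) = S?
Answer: 0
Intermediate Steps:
x(B) = B + B*(-2 - B) (x(B) = B*(-2 - B) + B = B + B*(-2 - B))
(-44 + U)*x(O(-1)) = (-44 + 25)*(-1*(-1)*(1 - 1)) = -(-19)*(-1)*0 = -19*0 = 0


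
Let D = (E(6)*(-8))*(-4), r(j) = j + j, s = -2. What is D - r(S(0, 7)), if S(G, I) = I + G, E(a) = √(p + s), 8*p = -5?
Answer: -14 + 8*I*√42 ≈ -14.0 + 51.846*I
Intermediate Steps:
p = -5/8 (p = (⅛)*(-5) = -5/8 ≈ -0.62500)
E(a) = I*√42/4 (E(a) = √(-5/8 - 2) = √(-21/8) = I*√42/4)
S(G, I) = G + I
r(j) = 2*j
D = 8*I*√42 (D = ((I*√42/4)*(-8))*(-4) = -2*I*√42*(-4) = 8*I*√42 ≈ 51.846*I)
D - r(S(0, 7)) = 8*I*√42 - 2*(0 + 7) = 8*I*√42 - 2*7 = 8*I*√42 - 1*14 = 8*I*√42 - 14 = -14 + 8*I*√42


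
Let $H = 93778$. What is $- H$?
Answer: $-93778$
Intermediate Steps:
$- H = \left(-1\right) 93778 = -93778$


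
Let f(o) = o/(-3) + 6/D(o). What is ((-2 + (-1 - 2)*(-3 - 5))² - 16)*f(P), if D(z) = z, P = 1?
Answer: 2652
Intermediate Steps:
f(o) = 6/o - o/3 (f(o) = o/(-3) + 6/o = o*(-⅓) + 6/o = -o/3 + 6/o = 6/o - o/3)
((-2 + (-1 - 2)*(-3 - 5))² - 16)*f(P) = ((-2 + (-1 - 2)*(-3 - 5))² - 16)*(6/1 - ⅓*1) = ((-2 - 3*(-8))² - 16)*(6*1 - ⅓) = ((-2 + 24)² - 16)*(6 - ⅓) = (22² - 16)*(17/3) = (484 - 16)*(17/3) = 468*(17/3) = 2652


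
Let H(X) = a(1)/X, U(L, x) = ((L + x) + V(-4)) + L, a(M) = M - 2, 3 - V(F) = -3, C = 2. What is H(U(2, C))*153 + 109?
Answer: 385/4 ≈ 96.250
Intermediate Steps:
V(F) = 6 (V(F) = 3 - 1*(-3) = 3 + 3 = 6)
a(M) = -2 + M
U(L, x) = 6 + x + 2*L (U(L, x) = ((L + x) + 6) + L = (6 + L + x) + L = 6 + x + 2*L)
H(X) = -1/X (H(X) = (-2 + 1)/X = -1/X)
H(U(2, C))*153 + 109 = -1/(6 + 2 + 2*2)*153 + 109 = -1/(6 + 2 + 4)*153 + 109 = -1/12*153 + 109 = -51/4 + 109 = 385/4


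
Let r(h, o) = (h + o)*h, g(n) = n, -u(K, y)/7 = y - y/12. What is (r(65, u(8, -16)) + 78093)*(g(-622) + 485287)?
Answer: 43130984570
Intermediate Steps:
u(K, y) = -77*y/12 (u(K, y) = -7*(y - y/12) = -77*y/12)
r(h, o) = h*(h + o)
(r(65, u(8, -16)) + 78093)*(g(-622) + 485287) = (65*(65 - 77/12*(-16)) + 78093)*(-622 + 485287) = (65*(65 + 308/3) + 78093)*484665 = (65*(503/3) + 78093)*484665 = (32695/3 + 78093)*484665 = (266974/3)*484665 = 43130984570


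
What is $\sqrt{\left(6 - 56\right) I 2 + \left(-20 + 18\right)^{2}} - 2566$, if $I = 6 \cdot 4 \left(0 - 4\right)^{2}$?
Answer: $-2566 + 2 i \sqrt{9599} \approx -2566.0 + 195.95 i$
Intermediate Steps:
$I = 384$ ($I = 24 \left(-4\right)^{2} = 24 \cdot 16 = 384$)
$\sqrt{\left(6 - 56\right) I 2 + \left(-20 + 18\right)^{2}} - 2566 = \sqrt{\left(6 - 56\right) 384 \cdot 2 + \left(-20 + 18\right)^{2}} - 2566 = \sqrt{\left(-50\right) 768 + \left(-2\right)^{2}} - 2566 = \sqrt{-38400 + 4} - 2566 = \sqrt{-38396} - 2566 = 2 i \sqrt{9599} - 2566 = -2566 + 2 i \sqrt{9599}$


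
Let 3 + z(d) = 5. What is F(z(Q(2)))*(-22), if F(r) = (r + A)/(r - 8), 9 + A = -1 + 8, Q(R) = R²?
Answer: 0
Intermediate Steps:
z(d) = 2 (z(d) = -3 + 5 = 2)
A = -2 (A = -9 + (-1 + 8) = -9 + 7 = -2)
F(r) = (-2 + r)/(-8 + r) (F(r) = (r - 2)/(r - 8) = (-2 + r)/(-8 + r))
F(z(Q(2)))*(-22) = ((-2 + 2)/(-8 + 2))*(-22) = (0/(-6))*(-22) = -⅙*0*(-22) = 0*(-22) = 0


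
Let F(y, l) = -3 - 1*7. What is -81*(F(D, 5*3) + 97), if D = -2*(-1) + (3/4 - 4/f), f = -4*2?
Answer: -7047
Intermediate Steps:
f = -8
D = 13/4 (D = -2*(-1) + (3/4 - 4/(-8)) = 2 + (3*(¼) - 4*(-⅛)) = 2 + (¾ + ½) = 2 + 5/4 = 13/4 ≈ 3.2500)
F(y, l) = -10 (F(y, l) = -3 - 7 = -10)
-81*(F(D, 5*3) + 97) = -81*(-10 + 97) = -81*87 = -7047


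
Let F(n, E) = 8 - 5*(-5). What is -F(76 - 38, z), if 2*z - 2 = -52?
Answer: -33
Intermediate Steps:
z = -25 (z = 1 + (½)*(-52) = 1 - 26 = -25)
F(n, E) = 33 (F(n, E) = 8 + 25 = 33)
-F(76 - 38, z) = -1*33 = -33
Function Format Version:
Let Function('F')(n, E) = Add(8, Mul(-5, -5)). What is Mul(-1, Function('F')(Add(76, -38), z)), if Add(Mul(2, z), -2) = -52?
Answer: -33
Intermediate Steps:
z = -25 (z = Add(1, Mul(Rational(1, 2), -52)) = Add(1, -26) = -25)
Function('F')(n, E) = 33 (Function('F')(n, E) = Add(8, 25) = 33)
Mul(-1, Function('F')(Add(76, -38), z)) = Mul(-1, 33) = -33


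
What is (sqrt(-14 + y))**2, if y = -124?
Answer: -138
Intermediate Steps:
(sqrt(-14 + y))**2 = (sqrt(-14 - 124))**2 = (sqrt(-138))**2 = (I*sqrt(138))**2 = -138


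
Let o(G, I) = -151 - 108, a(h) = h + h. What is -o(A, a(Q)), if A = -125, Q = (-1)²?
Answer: 259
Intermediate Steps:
Q = 1
a(h) = 2*h
o(G, I) = -259
-o(A, a(Q)) = -1*(-259) = 259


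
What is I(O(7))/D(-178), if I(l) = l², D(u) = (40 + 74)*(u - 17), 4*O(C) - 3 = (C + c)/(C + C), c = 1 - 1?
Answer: -49/1422720 ≈ -3.4441e-5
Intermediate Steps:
c = 0
O(C) = 7/8 (O(C) = ¾ + ((C + 0)/(C + C))/4 = ¾ + (C/((2*C)))/4 = ¾ + (C*(1/(2*C)))/4 = ¾ + (¼)*(½) = ¾ + ⅛ = 7/8)
D(u) = -1938 + 114*u (D(u) = 114*(-17 + u) = -1938 + 114*u)
I(O(7))/D(-178) = (7/8)²/(-1938 + 114*(-178)) = 49/(64*(-1938 - 20292)) = (49/64)/(-22230) = (49/64)*(-1/22230) = -49/1422720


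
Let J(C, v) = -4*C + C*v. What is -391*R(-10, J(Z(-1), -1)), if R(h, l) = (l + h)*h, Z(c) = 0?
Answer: -39100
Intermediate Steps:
R(h, l) = h*(h + l) (R(h, l) = (h + l)*h = h*(h + l))
-391*R(-10, J(Z(-1), -1)) = -(-3910)*(-10 + 0*(-4 - 1)) = -(-3910)*(-10 + 0*(-5)) = -(-3910)*(-10 + 0) = -(-3910)*(-10) = -391*100 = -39100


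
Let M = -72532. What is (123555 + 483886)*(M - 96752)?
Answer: -102830042244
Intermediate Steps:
(123555 + 483886)*(M - 96752) = (123555 + 483886)*(-72532 - 96752) = 607441*(-169284) = -102830042244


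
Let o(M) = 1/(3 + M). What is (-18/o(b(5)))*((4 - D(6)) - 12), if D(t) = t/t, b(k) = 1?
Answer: 648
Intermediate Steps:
D(t) = 1
(-18/o(b(5)))*((4 - D(6)) - 12) = (-18/(1/(3 + 1)))*((4 - 1*1) - 12) = (-18/(1/4))*((4 - 1) - 12) = (-18/¼)*(3 - 12) = -18*4*(-9) = -72*(-9) = 648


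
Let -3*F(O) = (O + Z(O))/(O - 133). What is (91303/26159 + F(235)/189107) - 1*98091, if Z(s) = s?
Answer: -2006467632168323/20455893297 ≈ -98088.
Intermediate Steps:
F(O) = -2*O/(3*(-133 + O)) (F(O) = -(O + O)/(3*(O - 133)) = -2*O/(3*(-133 + O)))
(91303/26159 + F(235)/189107) - 1*98091 = (91303/26159 - 2*235/(-399 + 3*235)/189107) - 1*98091 = (91303*(1/26159) - 2*235/(-399 + 705)*(1/189107)) - 98091 = (91303/26159 - 2*235/306*(1/189107)) - 98091 = (91303/26159 - 2*235*1/306*(1/189107)) - 98091 = (91303/26159 - 235/153*1/189107) - 98091 = (91303/26159 - 235/28933371) - 98091 = 71397227704/20455893297 - 98091 = -2006467632168323/20455893297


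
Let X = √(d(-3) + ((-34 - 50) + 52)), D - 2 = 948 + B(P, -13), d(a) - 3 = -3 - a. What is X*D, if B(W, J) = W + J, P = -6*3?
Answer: 919*I*√29 ≈ 4949.0*I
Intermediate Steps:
P = -18
d(a) = -a (d(a) = 3 + (-3 - a) = -a)
B(W, J) = J + W
D = 919 (D = 2 + (948 + (-13 - 18)) = 2 + (948 - 31) = 2 + 917 = 919)
X = I*√29 (X = √(-1*(-3) + ((-34 - 50) + 52)) = √(3 + (-84 + 52)) = √(3 - 32) = √(-29) = I*√29 ≈ 5.3852*I)
X*D = (I*√29)*919 = 919*I*√29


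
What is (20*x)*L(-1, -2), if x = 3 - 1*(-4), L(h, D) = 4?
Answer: 560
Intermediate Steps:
x = 7 (x = 3 + 4 = 7)
(20*x)*L(-1, -2) = (20*7)*4 = 140*4 = 560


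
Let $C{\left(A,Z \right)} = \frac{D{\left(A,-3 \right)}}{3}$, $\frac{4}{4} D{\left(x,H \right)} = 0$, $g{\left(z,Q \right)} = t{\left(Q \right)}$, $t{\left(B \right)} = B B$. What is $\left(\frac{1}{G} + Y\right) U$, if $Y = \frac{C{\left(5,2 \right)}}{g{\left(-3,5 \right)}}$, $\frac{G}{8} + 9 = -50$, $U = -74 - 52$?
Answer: $\frac{63}{236} \approx 0.26695$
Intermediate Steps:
$t{\left(B \right)} = B^{2}$
$g{\left(z,Q \right)} = Q^{2}$
$D{\left(x,H \right)} = 0$
$U = -126$ ($U = -74 - 52 = -126$)
$G = -472$ ($G = -72 + 8 \left(-50\right) = -72 - 400 = -472$)
$C{\left(A,Z \right)} = 0$ ($C{\left(A,Z \right)} = \frac{0}{3} = 0 \cdot \frac{1}{3} = 0$)
$Y = 0$ ($Y = \frac{0}{5^{2}} = \frac{0}{25} = 0 \cdot \frac{1}{25} = 0$)
$\left(\frac{1}{G} + Y\right) U = \left(\frac{1}{-472} + 0\right) \left(-126\right) = \left(- \frac{1}{472} + 0\right) \left(-126\right) = \left(- \frac{1}{472}\right) \left(-126\right) = \frac{63}{236}$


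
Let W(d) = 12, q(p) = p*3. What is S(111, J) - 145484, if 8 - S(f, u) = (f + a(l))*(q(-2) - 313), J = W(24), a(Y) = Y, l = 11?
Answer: -106558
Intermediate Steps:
q(p) = 3*p
J = 12
S(f, u) = 3517 + 319*f (S(f, u) = 8 - (f + 11)*(3*(-2) - 313) = 8 - (11 + f)*(-6 - 313) = 8 - (11 + f)*(-319) = 8 - (-3509 - 319*f) = 8 + (3509 + 319*f) = 3517 + 319*f)
S(111, J) - 145484 = (3517 + 319*111) - 145484 = (3517 + 35409) - 145484 = 38926 - 145484 = -106558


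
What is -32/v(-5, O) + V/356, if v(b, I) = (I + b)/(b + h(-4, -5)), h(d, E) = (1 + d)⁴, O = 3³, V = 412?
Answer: -107091/979 ≈ -109.39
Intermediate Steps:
O = 27
v(b, I) = (I + b)/(81 + b) (v(b, I) = (I + b)/(b + (1 - 4)⁴) = (I + b)/(b + (-3)⁴) = (I + b)/(b + 81) = (I + b)/(81 + b))
-32/v(-5, O) + V/356 = -32*(81 - 5)/(27 - 5) + 412/356 = -32/(22/76) + 412*(1/356) = -32/((1/76)*22) + 103/89 = -32/11/38 + 103/89 = -32*38/11 + 103/89 = -1216/11 + 103/89 = -107091/979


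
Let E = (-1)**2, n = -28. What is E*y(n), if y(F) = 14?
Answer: 14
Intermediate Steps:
E = 1
E*y(n) = 1*14 = 14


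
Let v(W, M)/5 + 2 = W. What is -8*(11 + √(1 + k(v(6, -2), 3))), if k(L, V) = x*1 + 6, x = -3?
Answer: -104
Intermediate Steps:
v(W, M) = -10 + 5*W
k(L, V) = 3 (k(L, V) = -3*1 + 6 = -3 + 6 = 3)
-8*(11 + √(1 + k(v(6, -2), 3))) = -8*(11 + √(1 + 3)) = -8*(11 + √4) = -8*(11 + 2) = -8*13 = -104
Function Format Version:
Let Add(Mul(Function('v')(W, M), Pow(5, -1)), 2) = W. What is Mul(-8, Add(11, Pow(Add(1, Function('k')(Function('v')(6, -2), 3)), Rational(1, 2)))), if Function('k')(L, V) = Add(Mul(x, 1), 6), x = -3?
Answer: -104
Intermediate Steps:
Function('v')(W, M) = Add(-10, Mul(5, W))
Function('k')(L, V) = 3 (Function('k')(L, V) = Add(Mul(-3, 1), 6) = Add(-3, 6) = 3)
Mul(-8, Add(11, Pow(Add(1, Function('k')(Function('v')(6, -2), 3)), Rational(1, 2)))) = Mul(-8, Add(11, Pow(Add(1, 3), Rational(1, 2)))) = Mul(-8, Add(11, Pow(4, Rational(1, 2)))) = Mul(-8, Add(11, 2)) = Mul(-8, 13) = -104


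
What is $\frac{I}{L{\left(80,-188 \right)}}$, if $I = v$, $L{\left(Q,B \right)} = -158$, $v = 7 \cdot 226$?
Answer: $- \frac{791}{79} \approx -10.013$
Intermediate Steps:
$v = 1582$
$I = 1582$
$\frac{I}{L{\left(80,-188 \right)}} = \frac{1582}{-158} = 1582 \left(- \frac{1}{158}\right) = - \frac{791}{79}$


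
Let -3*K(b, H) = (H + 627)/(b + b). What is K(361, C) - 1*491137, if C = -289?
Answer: -531901540/1083 ≈ -4.9114e+5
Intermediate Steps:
K(b, H) = -(627 + H)/(6*b) (K(b, H) = -(H + 627)/(3*(b + b)) = -(627 + H)/(3*(2*b)) = -(627 + H)*1/(2*b)/3 = -(627 + H)/(6*b))
K(361, C) - 1*491137 = (⅙)*(-627 - 1*(-289))/361 - 1*491137 = (⅙)*(1/361)*(-627 + 289) - 491137 = (⅙)*(1/361)*(-338) - 491137 = -169/1083 - 491137 = -531901540/1083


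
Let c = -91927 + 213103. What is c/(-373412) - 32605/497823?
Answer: -18124824527/46473270519 ≈ -0.39001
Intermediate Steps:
c = 121176
c/(-373412) - 32605/497823 = 121176/(-373412) - 32605/497823 = 121176*(-1/373412) - 32605*1/497823 = -30294/93353 - 32605/497823 = -18124824527/46473270519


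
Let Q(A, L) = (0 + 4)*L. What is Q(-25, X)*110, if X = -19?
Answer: -8360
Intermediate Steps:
Q(A, L) = 4*L
Q(-25, X)*110 = (4*(-19))*110 = -76*110 = -8360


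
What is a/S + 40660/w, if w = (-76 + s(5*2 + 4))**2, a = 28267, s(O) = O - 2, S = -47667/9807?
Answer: -94461027067/16270336 ≈ -5805.7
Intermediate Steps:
S = -15889/3269 (S = -47667*1/9807 = -15889/3269 ≈ -4.8605)
s(O) = -2 + O
w = 4096 (w = (-76 + (-2 + (5*2 + 4)))**2 = (-76 + (-2 + (10 + 4)))**2 = (-76 + (-2 + 14))**2 = (-76 + 12)**2 = (-64)**2 = 4096)
a/S + 40660/w = 28267/(-15889/3269) + 40660/4096 = 28267*(-3269/15889) + 40660*(1/4096) = -92404823/15889 + 10165/1024 = -94461027067/16270336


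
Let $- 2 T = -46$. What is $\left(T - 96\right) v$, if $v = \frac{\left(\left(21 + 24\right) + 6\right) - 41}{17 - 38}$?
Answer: $\frac{730}{21} \approx 34.762$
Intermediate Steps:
$T = 23$ ($T = \left(- \frac{1}{2}\right) \left(-46\right) = 23$)
$v = - \frac{10}{21}$ ($v = \frac{\left(45 + 6\right) - 41}{-21} = \left(51 - 41\right) \left(- \frac{1}{21}\right) = 10 \left(- \frac{1}{21}\right) = - \frac{10}{21} \approx -0.47619$)
$\left(T - 96\right) v = \left(23 - 96\right) \left(- \frac{10}{21}\right) = \left(-73\right) \left(- \frac{10}{21}\right) = \frac{730}{21}$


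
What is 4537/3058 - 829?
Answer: -2530545/3058 ≈ -827.52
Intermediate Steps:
4537/3058 - 829 = -2530545/3058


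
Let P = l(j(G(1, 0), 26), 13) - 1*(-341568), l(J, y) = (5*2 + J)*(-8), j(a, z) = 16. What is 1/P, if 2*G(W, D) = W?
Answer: 1/341360 ≈ 2.9295e-6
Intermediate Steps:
G(W, D) = W/2
l(J, y) = -80 - 8*J (l(J, y) = (10 + J)*(-8) = -80 - 8*J)
P = 341360 (P = (-80 - 8*16) - 1*(-341568) = (-80 - 128) + 341568 = -208 + 341568 = 341360)
1/P = 1/341360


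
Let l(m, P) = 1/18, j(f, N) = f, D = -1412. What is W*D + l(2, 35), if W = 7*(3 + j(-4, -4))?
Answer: 177913/18 ≈ 9884.1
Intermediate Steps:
l(m, P) = 1/18
W = -7 (W = 7*(3 - 4) = 7*(-1) = -7)
W*D + l(2, 35) = -7*(-1412) + 1/18 = 9884 + 1/18 = 177913/18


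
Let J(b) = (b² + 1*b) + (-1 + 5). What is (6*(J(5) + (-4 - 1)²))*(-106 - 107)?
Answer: -75402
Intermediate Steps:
J(b) = 4 + b + b² (J(b) = (b² + b) + 4 = (b + b²) + 4 = 4 + b + b²)
(6*(J(5) + (-4 - 1)²))*(-106 - 107) = (6*((4 + 5 + 5²) + (-4 - 1)²))*(-106 - 107) = (6*((4 + 5 + 25) + (-5)²))*(-213) = (6*(34 + 25))*(-213) = (6*59)*(-213) = 354*(-213) = -75402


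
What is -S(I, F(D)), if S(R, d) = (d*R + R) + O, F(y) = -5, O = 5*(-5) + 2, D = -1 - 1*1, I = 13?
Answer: 75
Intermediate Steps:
D = -2 (D = -1 - 1 = -2)
O = -23 (O = -25 + 2 = -23)
S(R, d) = -23 + R + R*d (S(R, d) = (d*R + R) - 23 = (R*d + R) - 23 = (R + R*d) - 23 = -23 + R + R*d)
-S(I, F(D)) = -(-23 + 13 + 13*(-5)) = -(-23 + 13 - 65) = -1*(-75) = 75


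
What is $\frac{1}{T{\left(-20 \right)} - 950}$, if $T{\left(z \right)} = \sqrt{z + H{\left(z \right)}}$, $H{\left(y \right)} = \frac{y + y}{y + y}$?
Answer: $- \frac{50}{47501} - \frac{i \sqrt{19}}{902519} \approx -0.0010526 - 4.8297 \cdot 10^{-6} i$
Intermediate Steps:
$H{\left(y \right)} = 1$ ($H{\left(y \right)} = \frac{2 y}{2 y} = 2 y \frac{1}{2 y} = 1$)
$T{\left(z \right)} = \sqrt{1 + z}$ ($T{\left(z \right)} = \sqrt{z + 1} = \sqrt{1 + z}$)
$\frac{1}{T{\left(-20 \right)} - 950} = \frac{1}{\sqrt{1 - 20} - 950} = \frac{1}{\sqrt{-19} - 950} = \frac{1}{i \sqrt{19} - 950} = \frac{1}{-950 + i \sqrt{19}}$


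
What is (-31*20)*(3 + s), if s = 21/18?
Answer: -7750/3 ≈ -2583.3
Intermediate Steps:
s = 7/6 (s = 21*(1/18) = 7/6 ≈ 1.1667)
(-31*20)*(3 + s) = (-31*20)*(3 + 7/6) = -620*25/6 = -7750/3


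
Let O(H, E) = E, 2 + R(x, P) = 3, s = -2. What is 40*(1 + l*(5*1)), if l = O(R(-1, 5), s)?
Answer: -360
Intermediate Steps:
R(x, P) = 1 (R(x, P) = -2 + 3 = 1)
l = -2
40*(1 + l*(5*1)) = 40*(1 - 10) = 40*(-9) = -360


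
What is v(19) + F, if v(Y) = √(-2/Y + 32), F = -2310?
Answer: -2310 + √11514/19 ≈ -2304.4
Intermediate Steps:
v(Y) = √(32 - 2/Y)
v(19) + F = √(32 - 2/19) - 2310 = √(606/19) - 2310 = √11514/19 - 2310 = -2310 + √11514/19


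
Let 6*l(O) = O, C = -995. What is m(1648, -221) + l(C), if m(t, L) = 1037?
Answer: 5227/6 ≈ 871.17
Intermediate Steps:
l(O) = O/6
m(1648, -221) + l(C) = 1037 + (⅙)*(-995) = 1037 - 995/6 = 5227/6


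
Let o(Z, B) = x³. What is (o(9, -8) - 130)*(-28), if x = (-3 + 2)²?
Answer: 3612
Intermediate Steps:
x = 1 (x = (-1)² = 1)
o(Z, B) = 1 (o(Z, B) = 1³ = 1)
(o(9, -8) - 130)*(-28) = (1 - 130)*(-28) = -129*(-28) = 3612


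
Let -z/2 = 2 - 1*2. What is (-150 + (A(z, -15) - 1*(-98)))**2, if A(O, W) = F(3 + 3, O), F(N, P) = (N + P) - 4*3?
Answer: 3364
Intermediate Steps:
z = 0 (z = -2*(2 - 1*2) = -2*(2 - 2) = -2*0 = 0)
F(N, P) = -12 + N + P (F(N, P) = (N + P) - 12 = -12 + N + P)
A(O, W) = -6 + O (A(O, W) = -12 + (3 + 3) + O = -12 + 6 + O = -6 + O)
(-150 + (A(z, -15) - 1*(-98)))**2 = (-150 + ((-6 + 0) - 1*(-98)))**2 = (-150 + (-6 + 98))**2 = (-150 + 92)**2 = (-58)**2 = 3364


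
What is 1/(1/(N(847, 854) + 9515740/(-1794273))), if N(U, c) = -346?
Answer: -48487246/138021 ≈ -351.30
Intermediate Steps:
1/(1/(N(847, 854) + 9515740/(-1794273))) = 1/(1/(-346 + 9515740/(-1794273))) = 1/(1/(-346 + 9515740*(-1/1794273))) = 1/(1/(-346 - 731980/138021)) = 1/(1/(-48487246/138021)) = 1/(-138021/48487246) = -48487246/138021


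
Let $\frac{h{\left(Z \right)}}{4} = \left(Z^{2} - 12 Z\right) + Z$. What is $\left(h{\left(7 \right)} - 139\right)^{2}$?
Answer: $63001$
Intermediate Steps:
$h{\left(Z \right)} = - 44 Z + 4 Z^{2}$ ($h{\left(Z \right)} = 4 \left(\left(Z^{2} - 12 Z\right) + Z\right) = 4 \left(Z^{2} - 11 Z\right) = - 44 Z + 4 Z^{2}$)
$\left(h{\left(7 \right)} - 139\right)^{2} = \left(4 \cdot 7 \left(-11 + 7\right) - 139\right)^{2} = \left(4 \cdot 7 \left(-4\right) - 139\right)^{2} = \left(-112 - 139\right)^{2} = \left(-251\right)^{2} = 63001$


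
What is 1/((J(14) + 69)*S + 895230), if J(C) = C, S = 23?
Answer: 1/897139 ≈ 1.1147e-6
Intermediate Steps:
1/((J(14) + 69)*S + 895230) = 1/((14 + 69)*23 + 895230) = 1/(83*23 + 895230) = 1/(1909 + 895230) = 1/897139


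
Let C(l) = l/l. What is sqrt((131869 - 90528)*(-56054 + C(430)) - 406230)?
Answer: I*sqrt(2317693303) ≈ 48142.0*I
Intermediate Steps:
C(l) = 1
sqrt((131869 - 90528)*(-56054 + C(430)) - 406230) = sqrt((131869 - 90528)*(-56054 + 1) - 406230) = sqrt(41341*(-56053) - 406230) = sqrt(-2317287073 - 406230) = sqrt(-2317693303) = I*sqrt(2317693303)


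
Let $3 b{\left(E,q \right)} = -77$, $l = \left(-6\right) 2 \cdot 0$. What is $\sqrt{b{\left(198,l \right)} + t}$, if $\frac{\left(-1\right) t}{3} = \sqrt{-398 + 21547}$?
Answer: $\frac{\sqrt{-231 - 27 \sqrt{21149}}}{3} \approx 21.493 i$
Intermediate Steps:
$l = 0$ ($l = \left(-12\right) 0 = 0$)
$b{\left(E,q \right)} = - \frac{77}{3}$ ($b{\left(E,q \right)} = \frac{1}{3} \left(-77\right) = - \frac{77}{3}$)
$t = - 3 \sqrt{21149}$ ($t = - 3 \sqrt{-398 + 21547} = - 3 \sqrt{21149} \approx -436.28$)
$\sqrt{b{\left(198,l \right)} + t} = \sqrt{- \frac{77}{3} - 3 \sqrt{21149}}$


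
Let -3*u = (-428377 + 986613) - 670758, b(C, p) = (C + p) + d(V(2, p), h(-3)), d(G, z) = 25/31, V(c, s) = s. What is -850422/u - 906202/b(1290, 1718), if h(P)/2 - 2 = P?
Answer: -1699480869191/5247632253 ≈ -323.86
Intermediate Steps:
h(P) = 4 + 2*P
d(G, z) = 25/31 (d(G, z) = 25*(1/31) = 25/31)
b(C, p) = 25/31 + C + p (b(C, p) = (C + p) + 25/31 = 25/31 + C + p)
u = 112522/3 (u = -((-428377 + 986613) - 670758)/3 = -(558236 - 670758)/3 = -⅓*(-112522) = 112522/3 ≈ 37507.)
-850422/u - 906202/b(1290, 1718) = -850422/112522/3 - 906202/(25/31 + 1290 + 1718) = -850422*3/112522 - 906202/93273/31 = -1275633/56261 - 906202*31/93273 = -1275633/56261 - 28092262/93273 = -1699480869191/5247632253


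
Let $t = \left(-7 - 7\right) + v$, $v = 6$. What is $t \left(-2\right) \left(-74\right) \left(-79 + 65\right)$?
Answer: $16576$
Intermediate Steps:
$t = -8$ ($t = \left(-7 - 7\right) + 6 = -14 + 6 = -8$)
$t \left(-2\right) \left(-74\right) \left(-79 + 65\right) = \left(-8\right) \left(-2\right) \left(-74\right) \left(-79 + 65\right) = 16 \left(-74\right) \left(-14\right) = \left(-1184\right) \left(-14\right) = 16576$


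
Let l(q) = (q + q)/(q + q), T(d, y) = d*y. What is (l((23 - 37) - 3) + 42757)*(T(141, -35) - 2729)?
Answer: -327697312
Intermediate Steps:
l(q) = 1 (l(q) = (2*q)/((2*q)) = (2*q)*(1/(2*q)) = 1)
(l((23 - 37) - 3) + 42757)*(T(141, -35) - 2729) = (1 + 42757)*(141*(-35) - 2729) = 42758*(-4935 - 2729) = 42758*(-7664) = -327697312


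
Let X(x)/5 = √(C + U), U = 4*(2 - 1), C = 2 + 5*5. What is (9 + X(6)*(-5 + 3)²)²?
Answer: 12481 + 360*√31 ≈ 14485.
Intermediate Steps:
C = 27 (C = 2 + 25 = 27)
U = 4 (U = 4*1 = 4)
X(x) = 5*√31 (X(x) = 5*√(27 + 4) = 5*√31)
(9 + X(6)*(-5 + 3)²)² = (9 + (5*√31)*(-5 + 3)²)² = (9 + (5*√31)*(-2)²)² = (9 + (5*√31)*4)² = (9 + 20*√31)²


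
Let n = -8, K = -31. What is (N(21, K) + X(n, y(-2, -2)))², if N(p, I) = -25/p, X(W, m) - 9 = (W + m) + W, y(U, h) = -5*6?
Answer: 643204/441 ≈ 1458.5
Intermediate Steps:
y(U, h) = -30
X(W, m) = 9 + m + 2*W (X(W, m) = 9 + ((W + m) + W) = 9 + (m + 2*W) = 9 + m + 2*W)
(N(21, K) + X(n, y(-2, -2)))² = (-25/21 + (9 - 30 + 2*(-8)))² = (-25*1/21 + (9 - 30 - 16))² = (-25/21 - 37)² = (-802/21)² = 643204/441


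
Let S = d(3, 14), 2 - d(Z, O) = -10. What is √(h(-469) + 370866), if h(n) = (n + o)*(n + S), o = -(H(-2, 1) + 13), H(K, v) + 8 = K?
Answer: √586570 ≈ 765.88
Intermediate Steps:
d(Z, O) = 12 (d(Z, O) = 2 - 1*(-10) = 2 + 10 = 12)
S = 12
H(K, v) = -8 + K
o = -3 (o = -((-8 - 2) + 13) = -(-10 + 13) = -1*3 = -3)
h(n) = (-3 + n)*(12 + n) (h(n) = (n - 3)*(n + 12) = (-3 + n)*(12 + n))
√(h(-469) + 370866) = √((-36 + (-469)² + 9*(-469)) + 370866) = √((-36 + 219961 - 4221) + 370866) = √(215704 + 370866) = √586570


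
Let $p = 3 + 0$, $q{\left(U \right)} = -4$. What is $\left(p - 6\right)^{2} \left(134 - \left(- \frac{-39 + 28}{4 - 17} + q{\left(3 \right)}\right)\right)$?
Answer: $\frac{16245}{13} \approx 1249.6$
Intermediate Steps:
$p = 3$
$\left(p - 6\right)^{2} \left(134 - \left(- \frac{-39 + 28}{4 - 17} + q{\left(3 \right)}\right)\right) = \left(3 - 6\right)^{2} \left(134 + \left(\frac{-39 + 28}{4 - 17} - -4\right)\right) = \left(-3\right)^{2} \left(134 + \left(- \frac{11}{-13} + 4\right)\right) = 9 \left(134 + \left(\left(-11\right) \left(- \frac{1}{13}\right) + 4\right)\right) = 9 \left(134 + \left(\frac{11}{13} + 4\right)\right) = 9 \left(134 + \frac{63}{13}\right) = 9 \cdot \frac{1805}{13} = \frac{16245}{13}$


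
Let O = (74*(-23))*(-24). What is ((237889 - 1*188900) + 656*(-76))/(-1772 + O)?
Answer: -867/39076 ≈ -0.022188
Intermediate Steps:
O = 40848 (O = -1702*(-24) = 40848)
((237889 - 1*188900) + 656*(-76))/(-1772 + O) = ((237889 - 1*188900) + 656*(-76))/(-1772 + 40848) = ((237889 - 188900) - 49856)/39076 = (48989 - 49856)*(1/39076) = -867*1/39076 = -867/39076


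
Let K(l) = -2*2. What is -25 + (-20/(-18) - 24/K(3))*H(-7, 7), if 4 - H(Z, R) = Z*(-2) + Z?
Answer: -139/3 ≈ -46.333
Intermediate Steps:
K(l) = -4
H(Z, R) = 4 + Z (H(Z, R) = 4 - (Z*(-2) + Z) = 4 - (-2*Z + Z) = 4 - (-1)*Z = 4 + Z)
-25 + (-20/(-18) - 24/K(3))*H(-7, 7) = -25 + (-20/(-18) - 24/(-4))*(4 - 7) = -25 + (-20*(-1/18) - 24*(-¼))*(-3) = -25 + (10/9 + 6)*(-3) = -25 + (64/9)*(-3) = -25 - 64/3 = -139/3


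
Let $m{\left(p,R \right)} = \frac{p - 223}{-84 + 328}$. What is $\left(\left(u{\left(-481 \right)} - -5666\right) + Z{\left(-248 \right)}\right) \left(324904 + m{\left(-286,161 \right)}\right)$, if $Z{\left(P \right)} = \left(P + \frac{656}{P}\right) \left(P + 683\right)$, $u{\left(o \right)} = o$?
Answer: $- \frac{255206704027405}{7564} \approx -3.374 \cdot 10^{10}$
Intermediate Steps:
$m{\left(p,R \right)} = - \frac{223}{244} + \frac{p}{244}$ ($m{\left(p,R \right)} = \frac{-223 + p}{244} = \left(-223 + p\right) \frac{1}{244} = - \frac{223}{244} + \frac{p}{244}$)
$Z{\left(P \right)} = \left(683 + P\right) \left(P + \frac{656}{P}\right)$ ($Z{\left(P \right)} = \left(P + \frac{656}{P}\right) \left(683 + P\right) = \left(683 + P\right) \left(P + \frac{656}{P}\right)$)
$\left(\left(u{\left(-481 \right)} - -5666\right) + Z{\left(-248 \right)}\right) \left(324904 + m{\left(-286,161 \right)}\right) = \left(\left(-481 - -5666\right) + \left(656 + \left(-248\right)^{2} + 683 \left(-248\right) + \frac{448048}{-248}\right)\right) \left(324904 + \left(- \frac{223}{244} + \frac{1}{244} \left(-286\right)\right)\right) = \left(\left(-481 + 5666\right) + \left(656 + 61504 - 169384 + 448048 \left(- \frac{1}{248}\right)\right)\right) \left(324904 - \frac{509}{244}\right) = \left(5185 + \left(656 + 61504 - 169384 - \frac{56006}{31}\right)\right) \left(324904 - \frac{509}{244}\right) = \left(5185 - \frac{3379950}{31}\right) \frac{79276067}{244} = \left(- \frac{3219215}{31}\right) \frac{79276067}{244} = - \frac{255206704027405}{7564}$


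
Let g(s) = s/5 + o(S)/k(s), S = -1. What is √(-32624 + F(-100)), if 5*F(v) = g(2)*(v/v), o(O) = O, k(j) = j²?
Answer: I*√3262397/10 ≈ 180.62*I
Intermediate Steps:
g(s) = -1/s² + s/5 (g(s) = s/5 - 1/(s²) = s*(⅕) - 1/s² = s/5 - 1/s² = -1/s² + s/5)
F(v) = 3/100 (F(v) = ((-1/2² + (⅕)*2)*(v/v))/5 = ((-1*¼ + ⅖)*1)/5 = ((-¼ + ⅖)*1)/5 = ((3/20)*1)/5 = (⅕)*(3/20) = 3/100)
√(-32624 + F(-100)) = √(-32624 + 3/100) = √(-3262397/100) = I*√3262397/10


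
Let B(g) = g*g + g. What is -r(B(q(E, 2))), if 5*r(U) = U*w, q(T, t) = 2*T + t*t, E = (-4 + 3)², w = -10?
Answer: 84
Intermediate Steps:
E = 1 (E = (-1)² = 1)
q(T, t) = t² + 2*T (q(T, t) = 2*T + t² = t² + 2*T)
B(g) = g + g² (B(g) = g² + g = g + g²)
r(U) = -2*U (r(U) = (U*(-10))/5 = (-10*U)/5 = -2*U)
-r(B(q(E, 2))) = -(-2)*(2² + 2*1)*(1 + (2² + 2*1)) = -(-2)*(4 + 2)*(1 + (4 + 2)) = -(-2)*6*(1 + 6) = -(-2)*6*7 = -(-2)*42 = -1*(-84) = 84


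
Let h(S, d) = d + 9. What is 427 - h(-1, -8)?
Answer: 426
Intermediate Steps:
h(S, d) = 9 + d
427 - h(-1, -8) = 427 - (9 - 8) = 427 - 1*1 = 427 - 1 = 426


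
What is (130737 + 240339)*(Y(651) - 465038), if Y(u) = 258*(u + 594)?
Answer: -53371118928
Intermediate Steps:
Y(u) = 153252 + 258*u (Y(u) = 258*(594 + u) = 153252 + 258*u)
(130737 + 240339)*(Y(651) - 465038) = (130737 + 240339)*((153252 + 258*651) - 465038) = 371076*((153252 + 167958) - 465038) = 371076*(321210 - 465038) = 371076*(-143828) = -53371118928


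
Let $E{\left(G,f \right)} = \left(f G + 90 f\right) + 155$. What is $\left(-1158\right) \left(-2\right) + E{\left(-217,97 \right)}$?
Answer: $-9848$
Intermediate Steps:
$E{\left(G,f \right)} = 155 + 90 f + G f$ ($E{\left(G,f \right)} = \left(G f + 90 f\right) + 155 = \left(90 f + G f\right) + 155 = 155 + 90 f + G f$)
$\left(-1158\right) \left(-2\right) + E{\left(-217,97 \right)} = \left(-1158\right) \left(-2\right) + \left(155 + 90 \cdot 97 - 21049\right) = 2316 + \left(155 + 8730 - 21049\right) = 2316 - 12164 = -9848$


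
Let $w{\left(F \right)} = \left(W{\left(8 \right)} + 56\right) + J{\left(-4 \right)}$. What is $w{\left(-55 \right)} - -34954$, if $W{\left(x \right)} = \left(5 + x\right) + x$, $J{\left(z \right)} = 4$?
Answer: $35035$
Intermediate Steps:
$W{\left(x \right)} = 5 + 2 x$
$w{\left(F \right)} = 81$ ($w{\left(F \right)} = \left(\left(5 + 2 \cdot 8\right) + 56\right) + 4 = \left(\left(5 + 16\right) + 56\right) + 4 = \left(21 + 56\right) + 4 = 77 + 4 = 81$)
$w{\left(-55 \right)} - -34954 = 81 - -34954 = 81 + 34954 = 35035$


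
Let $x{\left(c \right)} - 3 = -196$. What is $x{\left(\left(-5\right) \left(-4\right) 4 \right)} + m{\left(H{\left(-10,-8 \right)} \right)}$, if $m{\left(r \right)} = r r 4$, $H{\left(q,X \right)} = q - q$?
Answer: $-193$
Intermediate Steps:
$x{\left(c \right)} = -193$ ($x{\left(c \right)} = 3 - 196 = -193$)
$H{\left(q,X \right)} = 0$
$m{\left(r \right)} = 4 r^{2}$ ($m{\left(r \right)} = r^{2} \cdot 4 = 4 r^{2}$)
$x{\left(\left(-5\right) \left(-4\right) 4 \right)} + m{\left(H{\left(-10,-8 \right)} \right)} = -193 + 4 \cdot 0^{2} = -193 + 4 \cdot 0 = -193 + 0 = -193$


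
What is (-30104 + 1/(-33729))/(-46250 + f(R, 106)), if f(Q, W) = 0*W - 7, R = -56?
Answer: 1015377817/1560202353 ≈ 0.65080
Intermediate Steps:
f(Q, W) = -7 (f(Q, W) = 0 - 7 = -7)
(-30104 + 1/(-33729))/(-46250 + f(R, 106)) = (-30104 + 1/(-33729))/(-46250 - 7) = (-30104 - 1/33729)/(-46257) = -1015377817/33729*(-1/46257) = 1015377817/1560202353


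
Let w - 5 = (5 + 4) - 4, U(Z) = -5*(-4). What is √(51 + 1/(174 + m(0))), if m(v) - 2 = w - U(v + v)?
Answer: √1405522/166 ≈ 7.1419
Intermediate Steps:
U(Z) = 20
w = 10 (w = 5 + ((5 + 4) - 4) = 5 + (9 - 4) = 5 + 5 = 10)
m(v) = -8 (m(v) = 2 + (10 - 1*20) = 2 + (10 - 20) = 2 - 10 = -8)
√(51 + 1/(174 + m(0))) = √(51 + 1/(174 - 8)) = √(51 + 1/166) = √(8467/166) = √1405522/166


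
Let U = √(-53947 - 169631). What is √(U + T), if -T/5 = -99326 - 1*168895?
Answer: √(1341105 + 3*I*√24842) ≈ 1158.1 + 0.2*I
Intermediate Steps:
T = 1341105 (T = -5*(-99326 - 1*168895) = -5*(-99326 - 168895) = -5*(-268221) = 1341105)
U = 3*I*√24842 (U = √(-223578) = 3*I*√24842 ≈ 472.84*I)
√(U + T) = √(3*I*√24842 + 1341105) = √(1341105 + 3*I*√24842)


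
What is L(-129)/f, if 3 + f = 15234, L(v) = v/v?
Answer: 1/15231 ≈ 6.5656e-5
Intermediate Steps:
L(v) = 1
f = 15231 (f = -3 + 15234 = 15231)
L(-129)/f = 1/15231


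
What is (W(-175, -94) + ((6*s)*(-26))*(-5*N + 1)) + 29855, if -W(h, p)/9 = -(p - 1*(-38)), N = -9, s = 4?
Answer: 647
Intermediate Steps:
W(h, p) = 342 + 9*p (W(h, p) = -(-9)*(p - 1*(-38)) = -(-9)*(p + 38) = -(-9)*(38 + p) = -9*(-38 - p) = 342 + 9*p)
(W(-175, -94) + ((6*s)*(-26))*(-5*N + 1)) + 29855 = ((342 + 9*(-94)) + ((6*4)*(-26))*(-5*(-9) + 1)) + 29855 = ((342 - 846) + (24*(-26))*(45 + 1)) + 29855 = (-504 - 624*46) + 29855 = (-504 - 28704) + 29855 = -29208 + 29855 = 647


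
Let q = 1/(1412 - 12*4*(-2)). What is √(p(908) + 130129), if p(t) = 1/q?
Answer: √131637 ≈ 362.82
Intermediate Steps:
q = 1/1508 (q = 1/(1412 - 48*(-2)) = 1/(1412 + 96) = 1/1508 ≈ 0.00066313)
p(t) = 1508 (p(t) = 1/(1/1508) = 1508)
√(p(908) + 130129) = √(1508 + 130129) = √131637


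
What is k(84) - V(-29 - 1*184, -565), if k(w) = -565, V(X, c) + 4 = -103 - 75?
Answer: -383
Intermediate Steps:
V(X, c) = -182 (V(X, c) = -4 + (-103 - 75) = -4 - 178 = -182)
k(84) - V(-29 - 1*184, -565) = -565 - 1*(-182) = -565 + 182 = -383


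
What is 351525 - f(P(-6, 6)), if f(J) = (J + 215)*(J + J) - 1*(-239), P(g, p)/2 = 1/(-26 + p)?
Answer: 17566449/50 ≈ 3.5133e+5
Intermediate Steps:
P(g, p) = 2/(-26 + p)
f(J) = 239 + 2*J*(215 + J) (f(J) = (215 + J)*(2*J) + 239 = 2*J*(215 + J) + 239 = 239 + 2*J*(215 + J))
351525 - f(P(-6, 6)) = 351525 - (239 + 2*(2/(-26 + 6))**2 + 430*(2/(-26 + 6))) = 351525 - (239 + 2*(2/(-20))**2 + 430*(2/(-20))) = 351525 - (239 + 2*(2*(-1/20))**2 + 430*(2*(-1/20))) = 351525 - (239 + 2*(-1/10)**2 + 430*(-1/10)) = 351525 - (239 + 2*(1/100) - 43) = 351525 - (239 + 1/50 - 43) = 351525 - 1*9801/50 = 351525 - 9801/50 = 17566449/50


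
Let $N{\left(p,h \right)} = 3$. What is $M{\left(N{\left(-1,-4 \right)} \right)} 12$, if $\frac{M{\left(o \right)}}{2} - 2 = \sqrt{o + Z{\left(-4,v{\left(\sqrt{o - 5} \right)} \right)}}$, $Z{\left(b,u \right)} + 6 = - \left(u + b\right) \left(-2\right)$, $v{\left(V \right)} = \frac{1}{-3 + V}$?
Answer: $48 + 24 \sqrt{\frac{35 - 11 i \sqrt{2}}{-3 + i \sqrt{2}}} \approx 48.908 - 81.554 i$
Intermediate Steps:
$Z{\left(b,u \right)} = -6 + 2 b + 2 u$ ($Z{\left(b,u \right)} = -6 - \left(u + b\right) \left(-2\right) = -6 - \left(b + u\right) \left(-2\right) = -6 - \left(- 2 b - 2 u\right) = -6 + \left(2 b + 2 u\right) = -6 + 2 b + 2 u$)
$M{\left(o \right)} = 4 + 2 \sqrt{-14 + o + \frac{2}{-3 + \sqrt{-5 + o}}}$ ($M{\left(o \right)} = 4 + 2 \sqrt{o + \left(-6 + 2 \left(-4\right) + \frac{2}{-3 + \sqrt{o - 5}}\right)} = 4 + 2 \sqrt{o - \left(14 - \frac{2}{-3 + \sqrt{-5 + o}}\right)} = 4 + 2 \sqrt{-14 + o + \frac{2}{-3 + \sqrt{-5 + o}}}$)
$M{\left(N{\left(-1,-4 \right)} \right)} 12 = \left(4 + 2 \sqrt{\frac{2 + \left(-14 + 3\right) \left(-3 + \sqrt{-5 + 3}\right)}{-3 + \sqrt{-5 + 3}}}\right) 12 = \left(4 + 2 \sqrt{\frac{2 - 11 \left(-3 + \sqrt{-2}\right)}{-3 + \sqrt{-2}}}\right) 12 = \left(4 + 2 \sqrt{\frac{2 - 11 \left(-3 + i \sqrt{2}\right)}{-3 + i \sqrt{2}}}\right) 12 = \left(4 + 2 \sqrt{\frac{2 + \left(33 - 11 i \sqrt{2}\right)}{-3 + i \sqrt{2}}}\right) 12 = \left(4 + 2 \sqrt{\frac{35 - 11 i \sqrt{2}}{-3 + i \sqrt{2}}}\right) 12 = 48 + 24 \sqrt{\frac{35 - 11 i \sqrt{2}}{-3 + i \sqrt{2}}}$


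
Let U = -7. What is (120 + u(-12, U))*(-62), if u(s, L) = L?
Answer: -7006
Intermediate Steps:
(120 + u(-12, U))*(-62) = (120 - 7)*(-62) = 113*(-62) = -7006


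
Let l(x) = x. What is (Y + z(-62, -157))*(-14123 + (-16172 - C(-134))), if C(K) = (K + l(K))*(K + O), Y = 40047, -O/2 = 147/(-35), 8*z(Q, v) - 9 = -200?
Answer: -20477687823/8 ≈ -2.5597e+9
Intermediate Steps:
z(Q, v) = -191/8 (z(Q, v) = 9/8 + (⅛)*(-200) = 9/8 - 25 = -191/8)
O = 42/5 (O = -294/(-35) = -294*(-1)/35 = -2*(-21/5) = 42/5 ≈ 8.4000)
C(K) = 2*K*(42/5 + K) (C(K) = (K + K)*(K + 42/5) = (2*K)*(42/5 + K) = 2*K*(42/5 + K))
(Y + z(-62, -157))*(-14123 + (-16172 - C(-134))) = (40047 - 191/8)*(-14123 + (-16172 - 2*(-134)*(42 + 5*(-134))/5)) = 320185*(-14123 + (-16172 - 2*(-134)*(42 - 670)/5))/8 = 320185*(-14123 + (-16172 - 2*(-134)*(-628)/5))/8 = 320185*(-14123 + (-16172 - 1*168304/5))/8 = 320185*(-14123 + (-16172 - 168304/5))/8 = 320185*(-14123 - 249164/5)/8 = (320185/8)*(-319779/5) = -20477687823/8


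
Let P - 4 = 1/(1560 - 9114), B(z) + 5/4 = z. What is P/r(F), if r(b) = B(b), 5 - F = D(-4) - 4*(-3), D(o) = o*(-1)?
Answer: -60430/185073 ≈ -0.32652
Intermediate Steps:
B(z) = -5/4 + z
D(o) = -o
F = -11 (F = 5 - (-1*(-4) - 4*(-3)) = 5 - (4 + 12) = 5 - 1*16 = 5 - 16 = -11)
r(b) = -5/4 + b
P = 30215/7554 (P = 4 + 1/(1560 - 9114) = 4 + 1/(-7554) = 4 - 1/7554 = 30215/7554 ≈ 3.9999)
P/r(F) = 30215/(7554*(-5/4 - 11)) = 30215/(7554*(-49/4)) = (30215/7554)*(-4/49) = -60430/185073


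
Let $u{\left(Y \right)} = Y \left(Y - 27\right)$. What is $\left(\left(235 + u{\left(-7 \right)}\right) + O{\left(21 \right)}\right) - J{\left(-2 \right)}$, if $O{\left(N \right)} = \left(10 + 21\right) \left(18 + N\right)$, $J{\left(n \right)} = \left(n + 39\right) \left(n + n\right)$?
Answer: $1830$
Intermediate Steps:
$u{\left(Y \right)} = Y \left(-27 + Y\right)$
$J{\left(n \right)} = 2 n \left(39 + n\right)$ ($J{\left(n \right)} = \left(39 + n\right) 2 n = 2 n \left(39 + n\right)$)
$O{\left(N \right)} = 558 + 31 N$ ($O{\left(N \right)} = 31 \left(18 + N\right) = 558 + 31 N$)
$\left(\left(235 + u{\left(-7 \right)}\right) + O{\left(21 \right)}\right) - J{\left(-2 \right)} = \left(\left(235 - 7 \left(-27 - 7\right)\right) + \left(558 + 31 \cdot 21\right)\right) - 2 \left(-2\right) \left(39 - 2\right) = \left(\left(235 - -238\right) + \left(558 + 651\right)\right) - 2 \left(-2\right) 37 = \left(\left(235 + 238\right) + 1209\right) - -148 = \left(473 + 1209\right) + 148 = 1682 + 148 = 1830$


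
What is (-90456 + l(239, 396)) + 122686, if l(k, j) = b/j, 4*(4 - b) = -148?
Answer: 12763121/396 ≈ 32230.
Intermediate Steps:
b = 41 (b = 4 - ¼*(-148) = 4 + 37 = 41)
l(k, j) = 41/j
(-90456 + l(239, 396)) + 122686 = (-90456 + 41/396) + 122686 = -35820535/396 + 122686 = 12763121/396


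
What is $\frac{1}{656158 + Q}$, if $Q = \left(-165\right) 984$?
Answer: $\frac{1}{493798} \approx 2.0251 \cdot 10^{-6}$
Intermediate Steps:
$Q = -162360$
$\frac{1}{656158 + Q} = \frac{1}{656158 - 162360} = \frac{1}{493798}$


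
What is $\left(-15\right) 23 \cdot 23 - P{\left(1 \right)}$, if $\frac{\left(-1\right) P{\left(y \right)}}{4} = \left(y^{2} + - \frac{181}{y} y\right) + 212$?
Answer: $-7807$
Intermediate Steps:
$P{\left(y \right)} = -124 - 4 y^{2}$ ($P{\left(y \right)} = - 4 \left(\left(y^{2} + - \frac{181}{y} y\right) + 212\right) = - 4 \left(\left(y^{2} - 181\right) + 212\right) = - 4 \left(\left(-181 + y^{2}\right) + 212\right) = - 4 \left(31 + y^{2}\right) = -124 - 4 y^{2}$)
$\left(-15\right) 23 \cdot 23 - P{\left(1 \right)} = \left(-15\right) 23 \cdot 23 - \left(-124 - 4 \cdot 1^{2}\right) = \left(-345\right) 23 - \left(-124 - 4\right) = -7935 - \left(-124 - 4\right) = -7935 - -128 = -7935 + 128 = -7807$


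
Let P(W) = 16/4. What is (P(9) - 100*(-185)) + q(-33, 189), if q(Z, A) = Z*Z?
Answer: 19593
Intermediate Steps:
q(Z, A) = Z**2
P(W) = 4 (P(W) = 16*(1/4) = 4)
(P(9) - 100*(-185)) + q(-33, 189) = (4 - 100*(-185)) + (-33)**2 = (4 + 18500) + 1089 = 18504 + 1089 = 19593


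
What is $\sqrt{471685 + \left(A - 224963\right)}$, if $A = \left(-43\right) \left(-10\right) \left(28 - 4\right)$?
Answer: $\sqrt{257042} \approx 506.99$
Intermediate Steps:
$A = 10320$ ($A = 430 \cdot 24 = 10320$)
$\sqrt{471685 + \left(A - 224963\right)} = \sqrt{471685 + \left(10320 - 224963\right)} = \sqrt{471685 - 214643} = \sqrt{257042}$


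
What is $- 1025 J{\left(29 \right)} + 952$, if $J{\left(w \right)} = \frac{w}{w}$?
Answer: $-73$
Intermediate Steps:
$J{\left(w \right)} = 1$
$- 1025 J{\left(29 \right)} + 952 = \left(-1025\right) 1 + 952 = -1025 + 952 = -73$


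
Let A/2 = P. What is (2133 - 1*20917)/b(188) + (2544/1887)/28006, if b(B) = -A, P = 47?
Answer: 82723694632/413970689 ≈ 199.83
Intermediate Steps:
A = 94 (A = 2*47 = 94)
b(B) = -94 (b(B) = -1*94 = -94)
(2133 - 1*20917)/b(188) + (2544/1887)/28006 = (2133 - 1*20917)/(-94) + (2544/1887)/28006 = (2133 - 20917)*(-1/94) + (2544*(1/1887))*(1/28006) = -18784*(-1/94) + (848/629)*(1/28006) = 9392/47 + 424/8807887 = 82723694632/413970689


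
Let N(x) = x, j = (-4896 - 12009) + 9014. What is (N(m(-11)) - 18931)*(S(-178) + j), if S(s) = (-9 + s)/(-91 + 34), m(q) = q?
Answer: 2838774400/19 ≈ 1.4941e+8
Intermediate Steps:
j = -7891 (j = -16905 + 9014 = -7891)
S(s) = 3/19 - s/57 (S(s) = (-9 + s)/(-57) = (-9 + s)*(-1/57) = 3/19 - s/57)
(N(m(-11)) - 18931)*(S(-178) + j) = (-11 - 18931)*((3/19 - 1/57*(-178)) - 7891) = -18942*((3/19 + 178/57) - 7891) = -18942*(187/57 - 7891) = -18942*(-449600/57) = 2838774400/19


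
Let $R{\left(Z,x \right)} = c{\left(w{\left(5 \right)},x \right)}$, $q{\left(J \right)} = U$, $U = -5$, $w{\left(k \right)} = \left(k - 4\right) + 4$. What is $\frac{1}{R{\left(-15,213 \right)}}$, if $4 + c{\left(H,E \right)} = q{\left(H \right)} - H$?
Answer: $- \frac{1}{14} \approx -0.071429$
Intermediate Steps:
$w{\left(k \right)} = k$ ($w{\left(k \right)} = \left(-4 + k\right) + 4 = k$)
$q{\left(J \right)} = -5$
$c{\left(H,E \right)} = -9 - H$ ($c{\left(H,E \right)} = -4 - \left(5 + H\right) = -9 - H$)
$R{\left(Z,x \right)} = -14$ ($R{\left(Z,x \right)} = -9 - 5 = -14$)
$\frac{1}{R{\left(-15,213 \right)}} = \frac{1}{-14} = - \frac{1}{14}$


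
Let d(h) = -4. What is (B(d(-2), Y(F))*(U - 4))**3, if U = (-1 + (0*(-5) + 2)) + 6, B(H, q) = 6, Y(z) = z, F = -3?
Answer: 5832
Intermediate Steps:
U = 7 (U = (-1 + (0 + 2)) + 6 = (-1 + 2) + 6 = 1 + 6 = 7)
(B(d(-2), Y(F))*(U - 4))**3 = (6*(7 - 4))**3 = (6*3)**3 = 18**3 = 5832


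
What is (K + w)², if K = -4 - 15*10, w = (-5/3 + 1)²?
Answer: 1909924/81 ≈ 23579.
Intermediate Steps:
w = 4/9 (w = (-5*⅓ + 1)² = (-5/3 + 1)² = (-⅔)² = 4/9 ≈ 0.44444)
K = -154 (K = -4 - 150 = -154)
(K + w)² = (-154 + 4/9)² = (-1382/9)² = 1909924/81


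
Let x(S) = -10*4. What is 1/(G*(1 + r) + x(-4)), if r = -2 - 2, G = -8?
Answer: -1/16 ≈ -0.062500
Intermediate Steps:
x(S) = -40
r = -4
1/(G*(1 + r) + x(-4)) = 1/(-8*(1 - 4) - 40) = 1/(-8*(-3) - 40) = 1/(24 - 40) = 1/(-16) = -1/16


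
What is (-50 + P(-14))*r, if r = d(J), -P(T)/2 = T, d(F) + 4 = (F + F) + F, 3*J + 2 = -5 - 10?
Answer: 462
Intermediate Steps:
J = -17/3 (J = -2/3 + (-5 - 10)/3 = -2/3 + (1/3)*(-15) = -2/3 - 5 = -17/3 ≈ -5.6667)
d(F) = -4 + 3*F (d(F) = -4 + ((F + F) + F) = -4 + (2*F + F) = -4 + 3*F)
P(T) = -2*T
r = -21 (r = -4 + 3*(-17/3) = -4 - 17 = -21)
(-50 + P(-14))*r = (-50 - 2*(-14))*(-21) = (-50 + 28)*(-21) = -22*(-21) = 462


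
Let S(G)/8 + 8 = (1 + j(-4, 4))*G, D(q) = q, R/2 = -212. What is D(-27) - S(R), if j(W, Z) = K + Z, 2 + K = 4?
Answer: 23781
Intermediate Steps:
R = -424 (R = 2*(-212) = -424)
K = 2 (K = -2 + 4 = 2)
j(W, Z) = 2 + Z
S(G) = -64 + 56*G (S(G) = -64 + 8*((1 + (2 + 4))*G) = -64 + 8*((1 + 6)*G) = -64 + 8*(7*G) = -64 + 56*G)
D(-27) - S(R) = -27 - (-64 + 56*(-424)) = -27 - (-64 - 23744) = -27 - 1*(-23808) = -27 + 23808 = 23781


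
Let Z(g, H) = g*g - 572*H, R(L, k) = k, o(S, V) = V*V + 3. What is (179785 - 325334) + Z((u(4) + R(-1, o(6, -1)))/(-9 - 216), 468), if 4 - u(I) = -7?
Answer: -92980124/225 ≈ -4.1325e+5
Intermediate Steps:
o(S, V) = 3 + V**2 (o(S, V) = V**2 + 3 = 3 + V**2)
u(I) = 11 (u(I) = 4 - 1*(-7) = 4 + 7 = 11)
Z(g, H) = g**2 - 572*H
(179785 - 325334) + Z((u(4) + R(-1, o(6, -1)))/(-9 - 216), 468) = (179785 - 325334) + (((11 + (3 + (-1)**2))/(-9 - 216))**2 - 572*468) = -145549 + (((11 + (3 + 1))/(-225))**2 - 267696) = -145549 + (((11 + 4)*(-1/225))**2 - 267696) = -145549 + ((15*(-1/225))**2 - 267696) = -145549 + ((-1/15)**2 - 267696) = -145549 + (1/225 - 267696) = -145549 - 60231599/225 = -92980124/225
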